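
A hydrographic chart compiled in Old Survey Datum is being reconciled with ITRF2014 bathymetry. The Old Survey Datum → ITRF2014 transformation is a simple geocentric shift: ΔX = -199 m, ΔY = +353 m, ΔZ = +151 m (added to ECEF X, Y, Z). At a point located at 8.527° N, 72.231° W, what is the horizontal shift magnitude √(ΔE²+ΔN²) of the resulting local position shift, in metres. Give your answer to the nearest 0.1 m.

223.7 m

At φ = 8.527°, λ = -72.231°: sin φ = 0.148275, cos φ = 0.988946, sin λ = -0.952295, cos λ = 0.305180.
ΔE = −sin λ·ΔX + cos λ·ΔY = −(-0.952295)·(-199) + (0.305180)·(353) = -81.78 m.
ΔN = −sin φ cos λ·ΔX − sin φ sin λ·ΔY + cos φ·ΔZ = −(0.148275)(0.305180)(-199) − (0.148275)(-0.952295)(353) + (0.988946)(151) = 208.18 m.
Horizontal magnitude = √(ΔE² + ΔN²) = √((-81.78)² + 208.18²) = 223.67 m.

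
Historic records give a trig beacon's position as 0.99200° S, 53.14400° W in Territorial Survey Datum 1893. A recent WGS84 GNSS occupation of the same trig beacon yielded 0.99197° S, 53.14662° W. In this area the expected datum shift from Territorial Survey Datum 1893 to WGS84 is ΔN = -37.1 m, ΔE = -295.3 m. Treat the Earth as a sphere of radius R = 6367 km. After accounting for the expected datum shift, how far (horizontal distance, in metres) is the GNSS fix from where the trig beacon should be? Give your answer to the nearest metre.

Observed coordinate differences: Δφ = +0.00003°, Δλ = -0.00262°.
Converting to metres (1° lat = 111125 m, cos φ = 0.999850): observed ΔN = 3.3 m, observed ΔE = -291.1 m.
Subtracting the expected shift leaves a residual of 3.3 − (-37.1) = 40.4 m north and -291.1 − (-295.3) = 4.2 m east.
Residual distance = √(40.4² + 4.2²) = 40.7 m.

41 m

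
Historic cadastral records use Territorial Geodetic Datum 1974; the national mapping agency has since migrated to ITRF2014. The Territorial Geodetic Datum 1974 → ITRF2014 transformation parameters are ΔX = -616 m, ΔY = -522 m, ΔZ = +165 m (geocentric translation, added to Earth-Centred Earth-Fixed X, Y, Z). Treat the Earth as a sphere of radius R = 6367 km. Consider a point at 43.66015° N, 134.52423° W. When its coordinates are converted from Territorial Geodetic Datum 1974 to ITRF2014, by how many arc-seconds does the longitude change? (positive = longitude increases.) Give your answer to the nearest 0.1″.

sin φ = 0.690379, cos φ = 0.723447, sin λ = -0.712954, cos λ = -0.701211.
East component: ΔE = −sin λ·ΔX + cos λ·ΔY = −(-0.712954)(-616) + (-0.701211)(-522) = -73.15 m.
1° of latitude spans πR/180 = 111125 m; at latitude φ, 1° of longitude spans that × cos φ = 80393.2 m, so Δλ = -73.15 / 80393.2 × 3600 = -3.276″.

Δλ = -3.3″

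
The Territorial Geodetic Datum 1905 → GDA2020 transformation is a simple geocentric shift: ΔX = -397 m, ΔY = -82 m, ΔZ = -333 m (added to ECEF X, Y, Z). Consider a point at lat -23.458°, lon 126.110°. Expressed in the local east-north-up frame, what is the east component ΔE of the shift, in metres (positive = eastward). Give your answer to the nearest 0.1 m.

The local east axis at (φ, λ) is (−sin λ, cos λ, 0), so ΔE = −sin(126.110°)·(-397) + cos(126.110°)·(-82) = 369.06 m.

ΔE = 369.1 m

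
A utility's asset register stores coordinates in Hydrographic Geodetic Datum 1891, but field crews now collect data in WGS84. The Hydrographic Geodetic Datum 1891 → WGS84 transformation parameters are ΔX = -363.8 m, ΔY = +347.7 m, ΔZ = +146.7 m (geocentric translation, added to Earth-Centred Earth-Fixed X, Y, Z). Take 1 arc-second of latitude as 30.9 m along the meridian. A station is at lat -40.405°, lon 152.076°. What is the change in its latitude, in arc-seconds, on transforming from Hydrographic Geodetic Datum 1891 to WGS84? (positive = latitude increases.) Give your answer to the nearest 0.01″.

Δφ = 13.77″

sin φ = -0.648186, cos φ = 0.761482, sin λ = 0.468300, cos λ = -0.883570.
North component: ΔN = −sin φ cos λ·ΔX − sin φ sin λ·ΔY + cos φ·ΔZ = −(-0.648186)(-0.883570)(-363.8) − (-0.648186)(0.468300)(347.7) + (0.761482)(146.7) = 425.61 m.
1° of latitude spans 3600 × 30.90 = 111240 m, so Δφ = 425.61 / 111240 × 3600 = 13.774″.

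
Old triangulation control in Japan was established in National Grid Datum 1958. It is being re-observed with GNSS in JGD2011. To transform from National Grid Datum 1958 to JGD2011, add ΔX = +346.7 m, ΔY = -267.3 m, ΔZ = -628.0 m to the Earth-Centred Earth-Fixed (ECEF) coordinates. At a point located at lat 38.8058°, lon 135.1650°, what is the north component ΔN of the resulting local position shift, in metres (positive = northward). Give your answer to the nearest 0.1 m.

The local north axis is (−sin φ cos λ, −sin φ sin λ, cos φ), giving ΔN = 154.076 + 118.107 − 489.384 = -217.20 m.

ΔN = -217.2 m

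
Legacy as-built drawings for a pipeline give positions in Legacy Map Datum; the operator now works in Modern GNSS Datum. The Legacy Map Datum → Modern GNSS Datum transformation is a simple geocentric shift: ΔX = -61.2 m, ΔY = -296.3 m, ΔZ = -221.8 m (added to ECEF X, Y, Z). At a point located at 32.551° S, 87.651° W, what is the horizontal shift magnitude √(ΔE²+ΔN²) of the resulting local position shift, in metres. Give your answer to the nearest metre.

79 m

The local east axis at (φ, λ) is (−sin λ, cos λ, 0), so ΔE = −sin(-87.651°)·(-61.2) + cos(-87.651°)·(-296.3) = -73.29 m.
The local north axis is (−sin φ cos λ, −sin φ sin λ, cos φ), giving ΔN = -1.350 + 159.290 − 186.958 = -29.02 m.
Horizontal magnitude = √(ΔE² + ΔN²) = √((-73.29)² + (-29.02)²) = 78.83 m.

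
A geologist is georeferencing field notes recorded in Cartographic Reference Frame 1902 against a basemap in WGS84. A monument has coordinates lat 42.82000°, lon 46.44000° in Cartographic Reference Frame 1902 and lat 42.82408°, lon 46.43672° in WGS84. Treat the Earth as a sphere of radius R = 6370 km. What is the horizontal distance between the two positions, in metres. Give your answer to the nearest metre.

527 m

Δφ = 42.82408° − 42.82000° = +0.00408°; Δλ = 46.43672° − 46.44000° = -0.00328°.
1° along a meridian = πR/180 = 111177 m.
ΔN = Δφ × 111177 = 453.6 m; ΔE = Δλ × 111177 × cos(42.82000°) = -0.00328 × 111177 × 0.733493 = -267.5 m.
Distance = √(ΔE² + ΔN²) = √((-267.5)² + 453.6²) = 526.6 m.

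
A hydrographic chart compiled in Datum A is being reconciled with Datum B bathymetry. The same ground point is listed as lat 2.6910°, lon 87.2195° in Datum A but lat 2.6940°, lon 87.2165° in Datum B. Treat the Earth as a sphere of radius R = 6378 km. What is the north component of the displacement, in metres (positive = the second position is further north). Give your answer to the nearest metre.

ΔN = 334 m

Δφ = 2.6940° − 2.6910° = +0.0030°; Δλ = 87.2165° − 87.2195° = -0.0030°.
1° along a meridian = πR/180 = 111317 m.
ΔN = Δφ × 111317 = 334.0 m; ΔE = Δλ × 111317 × cos(2.6910°) = -0.0030 × 111317 × 0.998897 = -333.6 m.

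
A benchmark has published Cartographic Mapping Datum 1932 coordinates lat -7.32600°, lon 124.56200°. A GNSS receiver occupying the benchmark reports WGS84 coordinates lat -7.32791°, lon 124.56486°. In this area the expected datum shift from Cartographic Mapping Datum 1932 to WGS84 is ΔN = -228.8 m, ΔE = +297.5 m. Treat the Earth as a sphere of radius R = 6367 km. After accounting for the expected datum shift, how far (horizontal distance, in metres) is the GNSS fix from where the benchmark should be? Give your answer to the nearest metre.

24 m

Observed coordinate differences: Δφ = -0.00191°, Δλ = +0.00286°.
Converting to metres (1° lat = 111125 m, cos φ = 0.991837): observed ΔN = -212.2 m, observed ΔE = 315.2 m.
Subtracting the expected shift leaves a residual of -212.2 − (-228.8) = 16.6 m north and 315.2 − (297.5) = 17.7 m east.
Residual distance = √(16.6² + 17.7²) = 24.2 m.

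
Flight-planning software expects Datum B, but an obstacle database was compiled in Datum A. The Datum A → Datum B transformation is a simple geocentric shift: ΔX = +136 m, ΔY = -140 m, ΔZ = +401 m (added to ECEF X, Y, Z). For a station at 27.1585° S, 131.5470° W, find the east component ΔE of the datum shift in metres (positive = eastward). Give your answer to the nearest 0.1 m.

ΔE = 194.6 m

At φ = -27.1585°, λ = -131.5470°: sin φ = -0.456454, cos φ = 0.889747, sin λ = -0.748412, cos λ = -0.663234.
ΔE = −sin λ·ΔX + cos λ·ΔY = −(-0.748412)·(136) + (-0.663234)·(-140) = 194.64 m.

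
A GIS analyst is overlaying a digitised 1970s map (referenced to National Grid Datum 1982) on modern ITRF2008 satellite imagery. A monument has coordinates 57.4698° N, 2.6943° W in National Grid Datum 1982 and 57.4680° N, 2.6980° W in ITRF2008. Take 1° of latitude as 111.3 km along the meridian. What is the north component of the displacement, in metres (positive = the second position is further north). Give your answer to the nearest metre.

Δφ = 57.4680° − 57.4698° = -0.0018°; Δλ = -2.6980° − -2.6943° = -0.0037°.
ΔN = Δφ × 111300 = -200.3 m; ΔE = Δλ × 111300 × cos(57.4698°) = -0.0037 × 111300 × 0.537744 = -221.4 m.

ΔN = -200 m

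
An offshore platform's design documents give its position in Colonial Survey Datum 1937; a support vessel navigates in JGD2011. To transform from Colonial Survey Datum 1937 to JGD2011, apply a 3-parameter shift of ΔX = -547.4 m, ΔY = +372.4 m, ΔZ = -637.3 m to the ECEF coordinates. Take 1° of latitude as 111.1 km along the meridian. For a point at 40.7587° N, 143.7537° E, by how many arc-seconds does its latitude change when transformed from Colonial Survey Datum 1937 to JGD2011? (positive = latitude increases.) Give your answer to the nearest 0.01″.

sin φ = 0.652875, cos φ = 0.757466, sin λ = 0.591258, cos λ = -0.806483.
North component: ΔN = −sin φ cos λ·ΔX − sin φ sin λ·ΔY + cos φ·ΔZ = −(0.652875)(-0.806483)(-547.4) − (0.652875)(0.591258)(372.4) + (0.757466)(-637.3) = -914.71 m.
1° of latitude spans 111100 m, so Δφ = -914.71 / 111100 × 3600 = -29.640″.

Δφ = -29.64″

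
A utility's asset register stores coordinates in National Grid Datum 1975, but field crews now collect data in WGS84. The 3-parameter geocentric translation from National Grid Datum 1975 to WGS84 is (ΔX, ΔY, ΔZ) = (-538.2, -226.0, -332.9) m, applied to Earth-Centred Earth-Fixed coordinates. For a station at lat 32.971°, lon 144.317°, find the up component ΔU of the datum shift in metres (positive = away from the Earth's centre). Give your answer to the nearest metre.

At φ = 32.971°, λ = 144.317°: sin φ = 0.544214, cos φ = 0.838946, sin λ = 0.583300, cos λ = -0.812257.
ΔU = cos φ cos λ·ΔX + cos φ sin λ·ΔY + sin φ·ΔZ = (0.838946)(-0.812257)(-538.2) + (0.838946)(0.583300)(-226.0) + (0.544214)(-332.9) = 74.99 m.

ΔU = 75 m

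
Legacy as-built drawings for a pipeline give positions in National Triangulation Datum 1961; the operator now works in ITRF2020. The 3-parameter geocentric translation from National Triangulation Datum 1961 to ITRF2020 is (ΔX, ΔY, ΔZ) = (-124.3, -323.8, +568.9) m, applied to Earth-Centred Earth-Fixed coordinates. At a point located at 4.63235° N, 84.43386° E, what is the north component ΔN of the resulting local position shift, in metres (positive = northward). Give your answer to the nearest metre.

The local north axis is (−sin φ cos λ, −sin φ sin λ, cos φ), giving ΔN = 0.974 + 26.027 + 567.042 = 594.04 m.

ΔN = 594 m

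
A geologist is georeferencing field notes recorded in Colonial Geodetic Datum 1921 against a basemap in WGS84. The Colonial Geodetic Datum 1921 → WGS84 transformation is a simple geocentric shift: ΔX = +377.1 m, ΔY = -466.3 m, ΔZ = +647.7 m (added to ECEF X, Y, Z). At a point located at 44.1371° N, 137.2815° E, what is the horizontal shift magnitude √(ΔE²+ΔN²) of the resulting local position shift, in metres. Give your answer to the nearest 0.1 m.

882.3 m

The local east axis at (φ, λ) is (−sin λ, cos λ, 0), so ΔE = −sin(137.2815°)·377.1 + cos(137.2815°)·(-466.3) = 86.77 m.
The local north axis is (−sin φ cos λ, −sin φ sin λ, cos φ), giving ΔN = 192.934 + 220.290 + 464.838 = 878.06 m.
Horizontal magnitude = √(ΔE² + ΔN²) = √(86.77² + 878.06²) = 882.34 m.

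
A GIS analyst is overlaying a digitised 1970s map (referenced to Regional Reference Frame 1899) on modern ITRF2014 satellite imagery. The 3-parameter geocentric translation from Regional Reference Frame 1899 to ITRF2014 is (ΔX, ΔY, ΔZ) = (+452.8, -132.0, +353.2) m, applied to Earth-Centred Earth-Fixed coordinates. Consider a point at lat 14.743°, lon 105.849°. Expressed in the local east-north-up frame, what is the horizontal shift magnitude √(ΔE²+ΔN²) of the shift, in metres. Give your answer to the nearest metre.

The local east axis at (φ, λ) is (−sin λ, cos λ, 0), so ΔE = −sin(105.849°)·452.8 + cos(105.849°)·(-132.0) = -399.54 m.
The local north axis is (−sin φ cos λ, −sin φ sin λ, cos φ), giving ΔN = 31.470 + 32.315 + 341.572 = 405.36 m.
Horizontal magnitude = √(ΔE² + ΔN²) = √((-399.54)² + 405.36²) = 569.16 m.

569 m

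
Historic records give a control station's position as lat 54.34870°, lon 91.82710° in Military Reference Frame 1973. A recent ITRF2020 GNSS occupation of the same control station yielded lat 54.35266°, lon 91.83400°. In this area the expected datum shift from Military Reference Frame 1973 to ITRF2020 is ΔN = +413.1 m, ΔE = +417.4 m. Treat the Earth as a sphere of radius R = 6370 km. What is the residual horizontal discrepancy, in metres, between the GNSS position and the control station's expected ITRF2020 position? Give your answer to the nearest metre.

Observed coordinate differences: Δφ = +0.00396°, Δλ = +0.00690°.
Converting to metres (1° lat = 111177 m, cos φ = 0.582851): observed ΔN = 440.3 m, observed ΔE = 447.1 m.
Subtracting the expected shift leaves a residual of 440.3 − (413.1) = 27.2 m north and 447.1 − (417.4) = 29.7 m east.
Residual distance = √(27.2² + 29.7²) = 40.3 m.

40 m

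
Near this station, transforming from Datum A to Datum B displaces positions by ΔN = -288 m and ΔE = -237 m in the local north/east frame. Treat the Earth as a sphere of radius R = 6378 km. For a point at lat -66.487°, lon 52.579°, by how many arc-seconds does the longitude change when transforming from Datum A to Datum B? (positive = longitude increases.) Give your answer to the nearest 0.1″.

At latitude -66.487°, cos φ = 0.398957.
One radian of longitude at latitude φ spans R cos φ, so Δλ = ΔE / (R cos φ) = -237.0 / (6378000 × 0.398957) = -9.3140e-05 rad = -19.212″.

Δλ = -19.2″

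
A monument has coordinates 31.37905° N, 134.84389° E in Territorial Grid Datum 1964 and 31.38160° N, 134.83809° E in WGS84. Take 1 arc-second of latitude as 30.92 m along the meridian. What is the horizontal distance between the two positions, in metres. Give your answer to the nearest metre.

620 m

Δφ = 31.38160° − 31.37905° = +0.00255°; Δλ = 134.83809° − 134.84389° = -0.00580°.
1° of latitude = 3600 × 30.92 = 111312 m.
ΔN = Δφ × 111312 = 283.8 m; ΔE = Δλ × 111312 × cos(31.37905°) = -0.00580 × 111312 × 0.853741 = -551.2 m.
Distance = √(ΔE² + ΔN²) = √((-551.2)² + 283.8²) = 620.0 m.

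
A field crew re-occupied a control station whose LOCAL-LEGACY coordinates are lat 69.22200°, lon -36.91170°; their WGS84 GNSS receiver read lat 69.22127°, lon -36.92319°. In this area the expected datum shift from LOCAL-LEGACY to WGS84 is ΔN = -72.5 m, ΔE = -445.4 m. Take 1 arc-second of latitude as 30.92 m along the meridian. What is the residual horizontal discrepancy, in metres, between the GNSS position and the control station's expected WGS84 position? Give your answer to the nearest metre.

12 m

Observed coordinate differences: Δφ = -0.00073°, Δλ = -0.01149°.
Converting to metres (1° lat = 111312 m, cos φ = 0.354748): observed ΔN = -81.3 m, observed ΔE = -453.7 m.
Subtracting the expected shift leaves a residual of -81.3 − (-72.5) = -8.8 m north and -453.7 − (-445.4) = -8.3 m east.
Residual distance = √((-8.8)² + (-8.3)²) = 12.1 m.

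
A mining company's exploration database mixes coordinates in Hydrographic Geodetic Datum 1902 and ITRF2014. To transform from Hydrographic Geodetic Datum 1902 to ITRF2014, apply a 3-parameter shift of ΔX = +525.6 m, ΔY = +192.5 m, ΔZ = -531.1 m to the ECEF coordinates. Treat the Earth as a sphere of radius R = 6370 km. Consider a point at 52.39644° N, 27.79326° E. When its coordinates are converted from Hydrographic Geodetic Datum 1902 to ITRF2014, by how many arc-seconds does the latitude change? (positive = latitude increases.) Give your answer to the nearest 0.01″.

sin φ = 0.792252, cos φ = 0.610194, sin λ = 0.466283, cos λ = 0.884636.
North component: ΔN = −sin φ cos λ·ΔX − sin φ sin λ·ΔY + cos φ·ΔZ = −(0.792252)(0.884636)(525.6) − (0.792252)(0.466283)(192.5) + (0.610194)(-531.1) = -763.56 m.
1° of latitude spans πR/180 = 111177 m, so Δφ = -763.56 / 111177 × 3600 = -24.724″.

Δφ = -24.72″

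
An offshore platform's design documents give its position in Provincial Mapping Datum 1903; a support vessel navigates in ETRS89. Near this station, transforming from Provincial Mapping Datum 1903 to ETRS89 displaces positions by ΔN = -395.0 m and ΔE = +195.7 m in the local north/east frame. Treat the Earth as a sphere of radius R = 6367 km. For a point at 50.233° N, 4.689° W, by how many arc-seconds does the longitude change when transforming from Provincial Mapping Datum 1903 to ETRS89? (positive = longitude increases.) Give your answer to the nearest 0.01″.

Δλ = 9.91″

At latitude 50.233°, cos φ = 0.639667.
One radian of longitude at latitude φ spans R cos φ, so Δλ = ΔE / (R cos φ) = 195.7 / (6367000 × 0.639667) = 4.8051e-05 rad = 9.911″.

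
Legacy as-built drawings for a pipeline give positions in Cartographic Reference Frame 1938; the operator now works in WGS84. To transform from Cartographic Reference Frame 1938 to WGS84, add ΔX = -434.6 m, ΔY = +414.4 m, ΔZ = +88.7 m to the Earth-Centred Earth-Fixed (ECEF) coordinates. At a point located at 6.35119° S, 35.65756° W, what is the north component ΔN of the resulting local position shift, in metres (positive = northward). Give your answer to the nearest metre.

The local north axis is (−sin φ cos λ, −sin φ sin λ, cos φ), giving ΔN = -39.063 − 26.723 + 88.156 = 22.37 m.

ΔN = 22 m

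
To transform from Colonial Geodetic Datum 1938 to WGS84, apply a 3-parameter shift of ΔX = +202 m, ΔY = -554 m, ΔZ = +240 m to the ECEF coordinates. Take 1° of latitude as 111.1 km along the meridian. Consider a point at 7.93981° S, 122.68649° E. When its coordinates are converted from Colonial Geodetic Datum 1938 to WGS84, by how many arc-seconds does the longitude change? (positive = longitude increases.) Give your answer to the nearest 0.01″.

Δλ = 4.23″

sin φ = -0.138133, cos φ = 0.990414, sin λ = 0.841638, cos λ = -0.540042.
East component: ΔE = −sin λ·ΔX + cos λ·ΔY = −(0.841638)(202) + (-0.540042)(-554) = 129.17 m.
1° of latitude spans 111100 m; at latitude φ, 1° of longitude spans that × cos φ = 110035.0 m, so Δλ = 129.17 / 110035.0 × 3600 = 4.226″.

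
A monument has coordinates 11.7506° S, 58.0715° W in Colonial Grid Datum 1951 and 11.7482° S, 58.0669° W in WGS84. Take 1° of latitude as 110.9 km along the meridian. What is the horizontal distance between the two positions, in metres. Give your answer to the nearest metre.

Δφ = -11.7482° − -11.7506° = +0.0024°; Δλ = -58.0669° − -58.0715° = +0.0046°.
ΔN = Δφ × 110900 = 266.2 m; ΔE = Δλ × 110900 × cos(-11.7506°) = +0.0046 × 110900 × 0.979043 = 499.4 m.
Distance = √(ΔE² + ΔN²) = √(499.4² + 266.2²) = 565.9 m.

566 m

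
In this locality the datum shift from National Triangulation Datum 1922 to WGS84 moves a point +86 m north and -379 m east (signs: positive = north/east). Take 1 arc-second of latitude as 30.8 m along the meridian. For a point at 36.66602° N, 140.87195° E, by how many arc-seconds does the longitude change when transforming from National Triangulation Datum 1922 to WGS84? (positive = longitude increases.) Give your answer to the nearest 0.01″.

At latitude 36.66602°, cos φ = 0.802130.
1″ of longitude at this latitude = 30.80 × cos φ = 24.7056 m, so Δλ = -379.0 / 24.7056 = -15.341″.

Δλ = -15.34″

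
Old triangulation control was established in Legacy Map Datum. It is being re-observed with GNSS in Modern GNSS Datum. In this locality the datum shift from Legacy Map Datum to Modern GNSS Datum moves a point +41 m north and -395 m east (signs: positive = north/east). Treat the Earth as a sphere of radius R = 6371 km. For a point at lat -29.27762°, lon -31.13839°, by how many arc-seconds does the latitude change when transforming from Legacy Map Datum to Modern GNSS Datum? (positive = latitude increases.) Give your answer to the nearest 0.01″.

Δφ = 1.33″

On a sphere of radius R, 1 rad of latitude = R, so Δφ = ΔN / R = 41.0 / 6371000 = 6.4354e-06 rad = 1.327″.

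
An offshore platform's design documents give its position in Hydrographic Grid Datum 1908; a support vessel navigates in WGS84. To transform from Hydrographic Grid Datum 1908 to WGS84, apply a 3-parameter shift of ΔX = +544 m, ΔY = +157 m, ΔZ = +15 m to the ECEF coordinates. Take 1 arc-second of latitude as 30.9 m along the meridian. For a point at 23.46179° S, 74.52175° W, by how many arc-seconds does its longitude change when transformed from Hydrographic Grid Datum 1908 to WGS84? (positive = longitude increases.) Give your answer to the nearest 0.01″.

Δλ = 19.97″

sin φ = -0.398137, cos φ = 0.917326, sin λ = -0.963732, cos λ = 0.266873.
East component: ΔE = −sin λ·ΔX + cos λ·ΔY = −(-0.963732)(544) + (0.266873)(157) = 566.17 m.
1° of latitude spans 3600 × 30.90 = 111240 m; at latitude φ, 1° of longitude spans that × cos φ = 102043.3 m, so Δλ = 566.17 / 102043.3 × 3600 = 19.974″.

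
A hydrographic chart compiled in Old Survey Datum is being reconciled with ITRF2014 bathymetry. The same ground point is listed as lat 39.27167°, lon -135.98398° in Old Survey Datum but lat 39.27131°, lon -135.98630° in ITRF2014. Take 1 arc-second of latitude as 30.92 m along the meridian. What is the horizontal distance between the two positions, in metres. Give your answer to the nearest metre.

Δφ = 39.27131° − 39.27167° = -0.00036°; Δλ = -135.98630° − -135.98398° = -0.00232°.
1° of latitude = 3600 × 30.92 = 111312 m.
ΔN = Δφ × 111312 = -40.1 m; ΔE = Δλ × 111312 × cos(39.27167°) = -0.00232 × 111312 × 0.774153 = -199.9 m.
Distance = √(ΔE² + ΔN²) = √((-199.9)² + (-40.1)²) = 203.9 m.

204 m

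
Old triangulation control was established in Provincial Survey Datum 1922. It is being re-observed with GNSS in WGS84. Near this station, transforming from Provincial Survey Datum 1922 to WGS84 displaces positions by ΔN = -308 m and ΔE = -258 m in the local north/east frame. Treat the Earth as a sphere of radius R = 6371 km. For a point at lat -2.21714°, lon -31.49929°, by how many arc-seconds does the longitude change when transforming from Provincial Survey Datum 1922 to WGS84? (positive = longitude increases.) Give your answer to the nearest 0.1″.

At latitude -2.21714°, cos φ = 0.999251.
One radian of longitude at latitude φ spans R cos φ, so Δλ = ΔE / (R cos φ) = -258.0 / (6371000 × 0.999251) = -4.0526e-05 rad = -8.359″.

Δλ = -8.4″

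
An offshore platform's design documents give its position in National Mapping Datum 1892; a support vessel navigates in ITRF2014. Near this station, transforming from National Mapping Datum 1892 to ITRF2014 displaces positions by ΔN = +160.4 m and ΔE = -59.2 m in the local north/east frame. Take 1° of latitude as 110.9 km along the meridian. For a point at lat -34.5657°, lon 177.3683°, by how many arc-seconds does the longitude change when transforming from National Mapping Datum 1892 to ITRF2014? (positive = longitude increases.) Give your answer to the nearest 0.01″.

At latitude -34.5657°, cos φ = 0.823476.
1° of longitude at this latitude = 110.9 × cos φ = 91.32 km, so Δλ = -59.2 / 91323.5 = -0.0006482° = -2.334″.

Δλ = -2.33″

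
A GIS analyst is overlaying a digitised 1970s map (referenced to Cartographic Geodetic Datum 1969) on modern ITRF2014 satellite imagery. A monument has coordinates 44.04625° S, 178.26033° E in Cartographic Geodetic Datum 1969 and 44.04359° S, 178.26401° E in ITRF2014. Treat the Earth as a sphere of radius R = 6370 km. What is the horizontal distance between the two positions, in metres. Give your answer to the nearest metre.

Δφ = -44.04359° − -44.04625° = +0.00266°; Δλ = 178.26401° − 178.26033° = +0.00368°.
1° along a meridian = πR/180 = 111177 m.
ΔN = Δφ × 111177 = 295.7 m; ΔE = Δλ × 111177 × cos(-44.04625°) = +0.00368 × 111177 × 0.718779 = 294.1 m.
Distance = √(ΔE² + ΔN²) = √(294.1² + 295.7²) = 417.1 m.

417 m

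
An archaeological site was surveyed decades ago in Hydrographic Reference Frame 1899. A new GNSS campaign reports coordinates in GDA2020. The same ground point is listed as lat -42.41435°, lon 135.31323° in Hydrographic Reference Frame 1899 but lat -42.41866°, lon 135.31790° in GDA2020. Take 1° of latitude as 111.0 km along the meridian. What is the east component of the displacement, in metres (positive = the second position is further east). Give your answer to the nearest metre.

Δφ = -42.41866° − -42.41435° = -0.00431°; Δλ = 135.31790° − 135.31323° = +0.00467°.
ΔN = Δφ × 111000 = -478.4 m; ΔE = Δλ × 111000 × cos(-42.41435°) = +0.00467 × 111000 × 0.738286 = 382.7 m.

ΔE = 383 m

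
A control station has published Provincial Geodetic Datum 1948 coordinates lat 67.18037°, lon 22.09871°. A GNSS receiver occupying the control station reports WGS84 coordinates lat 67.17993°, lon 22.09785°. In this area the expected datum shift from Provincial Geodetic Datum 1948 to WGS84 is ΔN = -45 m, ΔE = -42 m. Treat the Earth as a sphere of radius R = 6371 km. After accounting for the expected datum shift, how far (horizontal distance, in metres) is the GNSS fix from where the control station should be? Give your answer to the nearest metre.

Observed coordinate differences: Δφ = -0.00044°, Δλ = -0.00086°.
Converting to metres (1° lat = 111195 m, cos φ = 0.387831): observed ΔN = -48.9 m, observed ΔE = -37.1 m.
Subtracting the expected shift leaves a residual of -48.9 − (-45) = -3.9 m north and -37.1 − (-42) = 4.9 m east.
Residual distance = √((-3.9)² + 4.9²) = 6.3 m.

6 m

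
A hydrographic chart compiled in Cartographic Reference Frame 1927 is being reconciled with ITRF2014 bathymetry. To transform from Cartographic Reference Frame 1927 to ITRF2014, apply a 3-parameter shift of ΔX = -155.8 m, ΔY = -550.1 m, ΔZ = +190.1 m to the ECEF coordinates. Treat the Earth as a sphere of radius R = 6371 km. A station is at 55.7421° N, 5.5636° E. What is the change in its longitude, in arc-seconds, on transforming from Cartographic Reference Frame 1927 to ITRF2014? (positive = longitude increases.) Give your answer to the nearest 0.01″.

Δλ = -30.62″

sin φ = 0.826512, cos φ = 0.562919, sin λ = 0.096951, cos λ = 0.995289.
East component: ΔE = −sin λ·ΔX + cos λ·ΔY = −(0.096951)(-155.8) + (0.995289)(-550.1) = -532.40 m.
1° of latitude spans πR/180 = 111195 m; at latitude φ, 1° of longitude spans that × cos φ = 62593.7 m, so Δλ = -532.40 / 62593.7 × 3600 = -30.621″.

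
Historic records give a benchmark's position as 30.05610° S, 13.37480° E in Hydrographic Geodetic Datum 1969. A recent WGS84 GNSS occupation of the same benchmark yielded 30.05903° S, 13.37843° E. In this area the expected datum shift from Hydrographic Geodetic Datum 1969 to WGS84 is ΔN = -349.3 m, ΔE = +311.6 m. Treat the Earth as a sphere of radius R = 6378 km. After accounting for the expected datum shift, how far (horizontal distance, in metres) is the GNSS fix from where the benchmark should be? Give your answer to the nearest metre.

45 m

Observed coordinate differences: Δφ = -0.00293°, Δλ = +0.00363°.
Converting to metres (1° lat = 111317 m, cos φ = 0.865535): observed ΔN = -326.2 m, observed ΔE = 349.7 m.
Subtracting the expected shift leaves a residual of -326.2 − (-349.3) = 23.1 m north and 349.7 − (311.6) = 38.1 m east.
Residual distance = √(23.1² + 38.1²) = 44.6 m.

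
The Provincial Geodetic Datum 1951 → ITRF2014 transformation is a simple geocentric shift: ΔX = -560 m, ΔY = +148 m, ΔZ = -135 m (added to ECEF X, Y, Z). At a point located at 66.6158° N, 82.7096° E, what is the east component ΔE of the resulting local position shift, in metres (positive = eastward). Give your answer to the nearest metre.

ΔE = 574 m

At φ = 66.6158°, λ = 82.7096°: sin φ = 0.917864, cos φ = 0.396895, sin λ = 0.991916, cos λ = 0.126898.
ΔE = −sin λ·ΔX + cos λ·ΔY = −(0.991916)·(-560) + (0.126898)·(148) = 574.25 m.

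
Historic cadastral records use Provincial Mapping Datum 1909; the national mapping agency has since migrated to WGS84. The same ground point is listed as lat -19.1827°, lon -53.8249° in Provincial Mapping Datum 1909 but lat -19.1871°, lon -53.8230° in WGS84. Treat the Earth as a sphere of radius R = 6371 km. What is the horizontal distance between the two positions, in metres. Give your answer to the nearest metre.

528 m

Δφ = -19.1871° − -19.1827° = -0.0044°; Δλ = -53.8230° − -53.8249° = +0.0019°.
1° along a meridian = πR/180 = 111195 m.
ΔN = Δφ × 111195 = -489.3 m; ΔE = Δλ × 111195 × cos(-19.1827°) = +0.0019 × 111195 × 0.944476 = 199.5 m.
Distance = √(ΔE² + ΔN²) = √(199.5² + (-489.3)²) = 528.4 m.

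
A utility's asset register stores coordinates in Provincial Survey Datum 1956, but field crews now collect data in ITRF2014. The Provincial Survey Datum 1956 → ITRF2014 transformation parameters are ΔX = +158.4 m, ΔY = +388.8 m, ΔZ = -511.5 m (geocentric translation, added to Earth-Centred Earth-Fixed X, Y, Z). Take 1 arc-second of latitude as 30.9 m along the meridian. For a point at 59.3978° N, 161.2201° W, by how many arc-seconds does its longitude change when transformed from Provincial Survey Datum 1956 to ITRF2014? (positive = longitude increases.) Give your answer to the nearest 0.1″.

Δλ = -20.2″

sin φ = 0.860722, cos φ = 0.509074, sin λ = -0.321934, cos λ = -0.946762.
East component: ΔE = −sin λ·ΔX + cos λ·ΔY = −(-0.321934)(158.4) + (-0.946762)(388.8) = -317.11 m.
1° of latitude spans 3600 × 30.90 = 111240 m; at latitude φ, 1° of longitude spans that × cos φ = 56629.4 m, so Δλ = -317.11 / 56629.4 × 3600 = -20.159″.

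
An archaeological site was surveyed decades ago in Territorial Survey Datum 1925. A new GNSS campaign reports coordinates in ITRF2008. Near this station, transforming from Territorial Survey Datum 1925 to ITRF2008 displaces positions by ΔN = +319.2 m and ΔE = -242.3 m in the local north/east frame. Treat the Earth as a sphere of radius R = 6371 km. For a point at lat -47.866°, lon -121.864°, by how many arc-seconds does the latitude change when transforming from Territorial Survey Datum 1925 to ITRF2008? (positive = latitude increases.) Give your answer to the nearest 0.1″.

On a sphere of radius R, 1 rad of latitude = R, so Δφ = ΔN / R = 319.2 / 6371000 = 5.0102e-05 rad = 10.334″.

Δφ = 10.3″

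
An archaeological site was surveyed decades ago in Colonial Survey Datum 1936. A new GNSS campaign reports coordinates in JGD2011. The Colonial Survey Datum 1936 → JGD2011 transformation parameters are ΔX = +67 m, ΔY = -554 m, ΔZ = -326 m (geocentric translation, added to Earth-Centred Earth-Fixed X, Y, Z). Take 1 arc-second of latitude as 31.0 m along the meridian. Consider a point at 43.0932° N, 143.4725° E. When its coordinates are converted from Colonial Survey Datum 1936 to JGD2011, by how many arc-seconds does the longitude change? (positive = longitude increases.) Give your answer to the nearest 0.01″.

Δλ = 17.90″

sin φ = 0.683187, cos φ = 0.730243, sin λ = 0.595209, cos λ = -0.803571.
East component: ΔE = −sin λ·ΔX + cos λ·ΔY = −(0.595209)(67) + (-0.803571)(-554) = 405.30 m.
1° of latitude spans 3600 × 31.00 = 111600 m; at latitude φ, 1° of longitude spans that × cos φ = 81495.2 m, so Δλ = 405.30 / 81495.2 × 3600 = 17.904″.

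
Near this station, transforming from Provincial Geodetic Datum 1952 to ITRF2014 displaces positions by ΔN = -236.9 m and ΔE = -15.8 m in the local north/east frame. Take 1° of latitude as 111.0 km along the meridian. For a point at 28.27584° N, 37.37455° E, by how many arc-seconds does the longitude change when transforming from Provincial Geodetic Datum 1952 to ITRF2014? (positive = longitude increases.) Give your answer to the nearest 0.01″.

At latitude 28.27584°, cos φ = 0.880677.
1° of longitude at this latitude = 111.0 × cos φ = 97.76 km, so Δλ = -15.8 / 97755.2 = -0.0001616° = -0.582″.

Δλ = -0.58″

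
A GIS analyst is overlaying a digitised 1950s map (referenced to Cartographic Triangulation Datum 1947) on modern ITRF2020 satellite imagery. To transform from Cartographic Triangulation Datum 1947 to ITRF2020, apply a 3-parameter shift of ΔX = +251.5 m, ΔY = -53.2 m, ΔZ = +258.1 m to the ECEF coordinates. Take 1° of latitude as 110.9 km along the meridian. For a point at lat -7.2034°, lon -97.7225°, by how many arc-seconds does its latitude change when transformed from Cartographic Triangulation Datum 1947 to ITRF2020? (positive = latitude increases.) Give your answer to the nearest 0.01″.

sin φ = -0.125392, cos φ = 0.992107, sin λ = -0.990931, cos λ = -0.134375.
North component: ΔN = −sin φ cos λ·ΔX − sin φ sin λ·ΔY + cos φ·ΔZ = −(-0.125392)(-0.134375)(251.5) − (-0.125392)(-0.990931)(-53.2) + (0.992107)(258.1) = 258.44 m.
1° of latitude spans 110900 m, so Δφ = 258.44 / 110900 × 3600 = 8.389″.

Δφ = 8.39″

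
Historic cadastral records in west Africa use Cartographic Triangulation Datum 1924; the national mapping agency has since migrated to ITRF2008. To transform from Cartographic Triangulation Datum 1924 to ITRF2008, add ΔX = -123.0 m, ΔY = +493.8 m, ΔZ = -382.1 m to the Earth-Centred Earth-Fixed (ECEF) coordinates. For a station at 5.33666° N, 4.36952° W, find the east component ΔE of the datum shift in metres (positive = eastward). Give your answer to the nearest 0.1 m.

At φ = 5.33666°, λ = -4.36952°: sin φ = 0.093008, cos φ = 0.995665, sin λ = -0.076189, cos λ = 0.997093.
ΔE = −sin λ·ΔX + cos λ·ΔY = −(-0.076189)·(-123.0) + (0.997093)·(493.8) = 482.99 m.

ΔE = 483.0 m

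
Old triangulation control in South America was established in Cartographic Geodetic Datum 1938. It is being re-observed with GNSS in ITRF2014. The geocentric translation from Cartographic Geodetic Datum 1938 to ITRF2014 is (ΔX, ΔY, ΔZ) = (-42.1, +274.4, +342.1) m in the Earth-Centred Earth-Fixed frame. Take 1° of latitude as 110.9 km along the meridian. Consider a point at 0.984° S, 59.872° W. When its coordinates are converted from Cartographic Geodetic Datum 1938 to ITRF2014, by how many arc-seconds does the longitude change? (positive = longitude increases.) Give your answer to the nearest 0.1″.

sin φ = -0.017173, cos φ = 0.999853, sin λ = -0.864906, cos λ = 0.501933.
East component: ΔE = −sin λ·ΔX + cos λ·ΔY = −(-0.864906)(-42.1) + (0.501933)(274.4) = 101.32 m.
1° of latitude spans 110900 m; at latitude φ, 1° of longitude spans that × cos φ = 110883.6 m, so Δλ = 101.32 / 110883.6 × 3600 = 3.289″.

Δλ = 3.3″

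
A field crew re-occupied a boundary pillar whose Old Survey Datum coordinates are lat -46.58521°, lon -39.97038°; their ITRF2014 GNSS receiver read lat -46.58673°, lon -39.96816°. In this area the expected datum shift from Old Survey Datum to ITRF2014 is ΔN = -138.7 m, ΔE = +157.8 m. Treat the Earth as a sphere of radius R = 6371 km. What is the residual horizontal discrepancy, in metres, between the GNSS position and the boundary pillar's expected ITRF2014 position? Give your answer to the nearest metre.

33 m

Observed coordinate differences: Δφ = -0.00152°, Δλ = +0.00222°.
Converting to metres (1° lat = 111195 m, cos φ = 0.687275): observed ΔN = -169.0 m, observed ΔE = 169.7 m.
Subtracting the expected shift leaves a residual of -169.0 − (-138.7) = -30.3 m north and 169.7 − (157.8) = 11.9 m east.
Residual distance = √((-30.3)² + 11.9²) = 32.6 m.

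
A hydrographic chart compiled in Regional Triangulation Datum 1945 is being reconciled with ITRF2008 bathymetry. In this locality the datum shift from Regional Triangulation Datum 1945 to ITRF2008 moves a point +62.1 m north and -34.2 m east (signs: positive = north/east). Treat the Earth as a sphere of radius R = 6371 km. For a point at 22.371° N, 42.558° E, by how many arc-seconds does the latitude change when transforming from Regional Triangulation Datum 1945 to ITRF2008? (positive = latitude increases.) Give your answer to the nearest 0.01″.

Δφ = 2.01″

On a sphere of radius R, 1 rad of latitude = R, so Δφ = ΔN / R = 62.1 / 6371000 = 9.7473e-06 rad = 2.011″.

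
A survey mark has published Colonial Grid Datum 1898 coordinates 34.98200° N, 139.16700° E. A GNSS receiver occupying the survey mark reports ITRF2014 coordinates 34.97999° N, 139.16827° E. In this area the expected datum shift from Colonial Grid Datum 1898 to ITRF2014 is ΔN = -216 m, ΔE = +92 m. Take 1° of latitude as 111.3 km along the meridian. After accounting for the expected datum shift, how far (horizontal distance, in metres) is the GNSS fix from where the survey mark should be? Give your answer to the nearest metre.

25 m

Observed coordinate differences: Δφ = -0.00201°, Δλ = +0.00127°.
Converting to metres (1° lat = 111300 m, cos φ = 0.819332): observed ΔN = -223.7 m, observed ΔE = 115.8 m.
Subtracting the expected shift leaves a residual of -223.7 − (-216) = -7.7 m north and 115.8 − (92) = 23.8 m east.
Residual distance = √((-7.7)² + 23.8²) = 25.0 m.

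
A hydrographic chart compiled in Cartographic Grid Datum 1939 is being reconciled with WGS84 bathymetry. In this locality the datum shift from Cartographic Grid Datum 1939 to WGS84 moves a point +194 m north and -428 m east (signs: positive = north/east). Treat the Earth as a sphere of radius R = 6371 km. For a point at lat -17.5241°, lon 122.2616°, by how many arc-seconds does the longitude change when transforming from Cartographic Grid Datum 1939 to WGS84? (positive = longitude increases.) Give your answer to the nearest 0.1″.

At latitude -17.5241°, cos φ = 0.953590.
One radian of longitude at latitude φ spans R cos φ, so Δλ = ΔE / (R cos φ) = -428.0 / (6371000 × 0.953590) = -7.0449e-05 rad = -14.531″.

Δλ = -14.5″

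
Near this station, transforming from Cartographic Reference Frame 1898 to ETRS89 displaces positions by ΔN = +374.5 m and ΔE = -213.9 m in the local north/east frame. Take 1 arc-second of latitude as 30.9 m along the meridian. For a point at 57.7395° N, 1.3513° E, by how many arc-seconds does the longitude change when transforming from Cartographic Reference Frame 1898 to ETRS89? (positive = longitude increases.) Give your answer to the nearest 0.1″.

Δλ = -13.0″

At latitude 57.7395°, cos φ = 0.533769.
1″ of longitude at this latitude = 30.90 × cos φ = 16.4935 m, so Δλ = -213.9 / 16.4935 = -12.969″.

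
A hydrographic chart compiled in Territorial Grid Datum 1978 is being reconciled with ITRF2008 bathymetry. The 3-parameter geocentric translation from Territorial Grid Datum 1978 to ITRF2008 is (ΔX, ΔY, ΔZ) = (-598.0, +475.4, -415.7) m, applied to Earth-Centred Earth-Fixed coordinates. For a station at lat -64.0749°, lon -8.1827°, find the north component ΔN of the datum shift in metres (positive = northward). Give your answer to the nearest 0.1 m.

ΔN = -774.9 m

The local north axis is (−sin φ cos λ, −sin φ sin λ, cos φ), giving ΔN = -532.346 − 60.854 − 181.742 = -774.94 m.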